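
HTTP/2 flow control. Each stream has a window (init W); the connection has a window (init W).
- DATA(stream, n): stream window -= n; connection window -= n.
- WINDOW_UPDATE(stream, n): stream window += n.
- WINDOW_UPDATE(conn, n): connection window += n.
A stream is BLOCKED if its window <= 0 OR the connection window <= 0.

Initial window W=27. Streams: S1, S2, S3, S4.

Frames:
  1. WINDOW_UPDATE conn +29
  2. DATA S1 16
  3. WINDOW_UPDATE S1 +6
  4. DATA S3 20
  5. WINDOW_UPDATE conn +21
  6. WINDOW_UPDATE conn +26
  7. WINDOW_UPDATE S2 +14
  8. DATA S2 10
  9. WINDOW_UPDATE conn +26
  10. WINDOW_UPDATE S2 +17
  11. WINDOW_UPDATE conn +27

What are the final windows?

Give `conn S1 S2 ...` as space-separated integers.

Answer: 110 17 48 7 27

Derivation:
Op 1: conn=56 S1=27 S2=27 S3=27 S4=27 blocked=[]
Op 2: conn=40 S1=11 S2=27 S3=27 S4=27 blocked=[]
Op 3: conn=40 S1=17 S2=27 S3=27 S4=27 blocked=[]
Op 4: conn=20 S1=17 S2=27 S3=7 S4=27 blocked=[]
Op 5: conn=41 S1=17 S2=27 S3=7 S4=27 blocked=[]
Op 6: conn=67 S1=17 S2=27 S3=7 S4=27 blocked=[]
Op 7: conn=67 S1=17 S2=41 S3=7 S4=27 blocked=[]
Op 8: conn=57 S1=17 S2=31 S3=7 S4=27 blocked=[]
Op 9: conn=83 S1=17 S2=31 S3=7 S4=27 blocked=[]
Op 10: conn=83 S1=17 S2=48 S3=7 S4=27 blocked=[]
Op 11: conn=110 S1=17 S2=48 S3=7 S4=27 blocked=[]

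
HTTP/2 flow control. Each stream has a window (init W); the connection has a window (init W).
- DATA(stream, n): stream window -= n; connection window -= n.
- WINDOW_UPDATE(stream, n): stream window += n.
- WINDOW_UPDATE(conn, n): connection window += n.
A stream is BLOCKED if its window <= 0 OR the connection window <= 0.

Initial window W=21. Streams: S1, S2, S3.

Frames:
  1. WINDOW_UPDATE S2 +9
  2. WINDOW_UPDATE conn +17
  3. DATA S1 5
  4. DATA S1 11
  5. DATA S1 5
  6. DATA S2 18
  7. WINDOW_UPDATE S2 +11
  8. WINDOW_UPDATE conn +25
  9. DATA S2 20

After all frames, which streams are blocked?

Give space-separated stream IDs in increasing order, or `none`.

Answer: S1

Derivation:
Op 1: conn=21 S1=21 S2=30 S3=21 blocked=[]
Op 2: conn=38 S1=21 S2=30 S3=21 blocked=[]
Op 3: conn=33 S1=16 S2=30 S3=21 blocked=[]
Op 4: conn=22 S1=5 S2=30 S3=21 blocked=[]
Op 5: conn=17 S1=0 S2=30 S3=21 blocked=[1]
Op 6: conn=-1 S1=0 S2=12 S3=21 blocked=[1, 2, 3]
Op 7: conn=-1 S1=0 S2=23 S3=21 blocked=[1, 2, 3]
Op 8: conn=24 S1=0 S2=23 S3=21 blocked=[1]
Op 9: conn=4 S1=0 S2=3 S3=21 blocked=[1]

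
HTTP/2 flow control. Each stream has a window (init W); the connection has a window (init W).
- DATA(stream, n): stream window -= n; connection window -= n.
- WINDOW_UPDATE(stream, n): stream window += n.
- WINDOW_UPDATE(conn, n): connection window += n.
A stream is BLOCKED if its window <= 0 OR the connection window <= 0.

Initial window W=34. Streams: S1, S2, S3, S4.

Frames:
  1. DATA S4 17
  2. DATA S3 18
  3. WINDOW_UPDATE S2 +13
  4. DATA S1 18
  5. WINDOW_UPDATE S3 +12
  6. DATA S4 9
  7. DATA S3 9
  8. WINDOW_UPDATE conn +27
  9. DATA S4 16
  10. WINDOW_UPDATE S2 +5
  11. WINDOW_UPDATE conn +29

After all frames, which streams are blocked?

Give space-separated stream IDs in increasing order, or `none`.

Op 1: conn=17 S1=34 S2=34 S3=34 S4=17 blocked=[]
Op 2: conn=-1 S1=34 S2=34 S3=16 S4=17 blocked=[1, 2, 3, 4]
Op 3: conn=-1 S1=34 S2=47 S3=16 S4=17 blocked=[1, 2, 3, 4]
Op 4: conn=-19 S1=16 S2=47 S3=16 S4=17 blocked=[1, 2, 3, 4]
Op 5: conn=-19 S1=16 S2=47 S3=28 S4=17 blocked=[1, 2, 3, 4]
Op 6: conn=-28 S1=16 S2=47 S3=28 S4=8 blocked=[1, 2, 3, 4]
Op 7: conn=-37 S1=16 S2=47 S3=19 S4=8 blocked=[1, 2, 3, 4]
Op 8: conn=-10 S1=16 S2=47 S3=19 S4=8 blocked=[1, 2, 3, 4]
Op 9: conn=-26 S1=16 S2=47 S3=19 S4=-8 blocked=[1, 2, 3, 4]
Op 10: conn=-26 S1=16 S2=52 S3=19 S4=-8 blocked=[1, 2, 3, 4]
Op 11: conn=3 S1=16 S2=52 S3=19 S4=-8 blocked=[4]

Answer: S4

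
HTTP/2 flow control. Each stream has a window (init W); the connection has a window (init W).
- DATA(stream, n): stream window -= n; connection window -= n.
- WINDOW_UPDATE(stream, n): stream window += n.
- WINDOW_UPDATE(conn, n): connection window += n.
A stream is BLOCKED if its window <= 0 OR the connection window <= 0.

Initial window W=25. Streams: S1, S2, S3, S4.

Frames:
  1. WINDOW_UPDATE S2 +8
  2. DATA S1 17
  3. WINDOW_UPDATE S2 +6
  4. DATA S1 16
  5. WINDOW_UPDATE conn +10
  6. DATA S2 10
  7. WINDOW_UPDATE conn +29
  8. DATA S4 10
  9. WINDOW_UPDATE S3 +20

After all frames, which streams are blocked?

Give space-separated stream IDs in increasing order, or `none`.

Op 1: conn=25 S1=25 S2=33 S3=25 S4=25 blocked=[]
Op 2: conn=8 S1=8 S2=33 S3=25 S4=25 blocked=[]
Op 3: conn=8 S1=8 S2=39 S3=25 S4=25 blocked=[]
Op 4: conn=-8 S1=-8 S2=39 S3=25 S4=25 blocked=[1, 2, 3, 4]
Op 5: conn=2 S1=-8 S2=39 S3=25 S4=25 blocked=[1]
Op 6: conn=-8 S1=-8 S2=29 S3=25 S4=25 blocked=[1, 2, 3, 4]
Op 7: conn=21 S1=-8 S2=29 S3=25 S4=25 blocked=[1]
Op 8: conn=11 S1=-8 S2=29 S3=25 S4=15 blocked=[1]
Op 9: conn=11 S1=-8 S2=29 S3=45 S4=15 blocked=[1]

Answer: S1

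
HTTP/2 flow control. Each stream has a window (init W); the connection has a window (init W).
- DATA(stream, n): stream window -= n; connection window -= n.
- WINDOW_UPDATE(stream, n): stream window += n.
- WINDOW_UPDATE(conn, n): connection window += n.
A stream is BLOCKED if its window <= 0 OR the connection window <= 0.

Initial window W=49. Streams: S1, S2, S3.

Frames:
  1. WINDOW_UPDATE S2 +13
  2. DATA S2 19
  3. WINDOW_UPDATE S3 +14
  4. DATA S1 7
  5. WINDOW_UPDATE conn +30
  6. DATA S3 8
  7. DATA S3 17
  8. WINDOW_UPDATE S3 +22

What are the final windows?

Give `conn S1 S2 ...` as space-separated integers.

Op 1: conn=49 S1=49 S2=62 S3=49 blocked=[]
Op 2: conn=30 S1=49 S2=43 S3=49 blocked=[]
Op 3: conn=30 S1=49 S2=43 S3=63 blocked=[]
Op 4: conn=23 S1=42 S2=43 S3=63 blocked=[]
Op 5: conn=53 S1=42 S2=43 S3=63 blocked=[]
Op 6: conn=45 S1=42 S2=43 S3=55 blocked=[]
Op 7: conn=28 S1=42 S2=43 S3=38 blocked=[]
Op 8: conn=28 S1=42 S2=43 S3=60 blocked=[]

Answer: 28 42 43 60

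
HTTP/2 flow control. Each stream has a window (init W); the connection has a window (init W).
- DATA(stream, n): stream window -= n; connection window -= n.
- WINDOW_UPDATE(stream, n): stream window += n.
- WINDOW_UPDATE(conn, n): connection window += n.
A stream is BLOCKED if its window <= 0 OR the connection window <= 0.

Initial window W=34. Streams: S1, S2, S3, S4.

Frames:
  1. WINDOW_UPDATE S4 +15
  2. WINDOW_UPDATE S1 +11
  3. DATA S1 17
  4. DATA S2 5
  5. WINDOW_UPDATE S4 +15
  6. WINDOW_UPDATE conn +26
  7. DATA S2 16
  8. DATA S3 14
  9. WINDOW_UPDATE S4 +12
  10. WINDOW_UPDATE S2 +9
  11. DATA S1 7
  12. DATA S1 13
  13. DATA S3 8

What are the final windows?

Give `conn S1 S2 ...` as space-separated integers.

Op 1: conn=34 S1=34 S2=34 S3=34 S4=49 blocked=[]
Op 2: conn=34 S1=45 S2=34 S3=34 S4=49 blocked=[]
Op 3: conn=17 S1=28 S2=34 S3=34 S4=49 blocked=[]
Op 4: conn=12 S1=28 S2=29 S3=34 S4=49 blocked=[]
Op 5: conn=12 S1=28 S2=29 S3=34 S4=64 blocked=[]
Op 6: conn=38 S1=28 S2=29 S3=34 S4=64 blocked=[]
Op 7: conn=22 S1=28 S2=13 S3=34 S4=64 blocked=[]
Op 8: conn=8 S1=28 S2=13 S3=20 S4=64 blocked=[]
Op 9: conn=8 S1=28 S2=13 S3=20 S4=76 blocked=[]
Op 10: conn=8 S1=28 S2=22 S3=20 S4=76 blocked=[]
Op 11: conn=1 S1=21 S2=22 S3=20 S4=76 blocked=[]
Op 12: conn=-12 S1=8 S2=22 S3=20 S4=76 blocked=[1, 2, 3, 4]
Op 13: conn=-20 S1=8 S2=22 S3=12 S4=76 blocked=[1, 2, 3, 4]

Answer: -20 8 22 12 76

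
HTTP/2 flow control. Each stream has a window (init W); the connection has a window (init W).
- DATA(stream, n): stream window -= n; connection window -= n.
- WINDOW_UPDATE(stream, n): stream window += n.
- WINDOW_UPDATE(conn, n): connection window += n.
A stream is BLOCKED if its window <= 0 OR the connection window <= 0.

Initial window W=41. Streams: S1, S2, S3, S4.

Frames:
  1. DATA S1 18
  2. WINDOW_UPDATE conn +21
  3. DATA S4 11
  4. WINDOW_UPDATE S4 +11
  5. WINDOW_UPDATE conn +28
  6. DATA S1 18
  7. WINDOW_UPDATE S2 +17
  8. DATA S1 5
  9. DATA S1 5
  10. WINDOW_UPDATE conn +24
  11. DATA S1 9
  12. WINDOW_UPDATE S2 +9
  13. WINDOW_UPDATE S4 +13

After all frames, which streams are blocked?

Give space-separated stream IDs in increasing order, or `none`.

Op 1: conn=23 S1=23 S2=41 S3=41 S4=41 blocked=[]
Op 2: conn=44 S1=23 S2=41 S3=41 S4=41 blocked=[]
Op 3: conn=33 S1=23 S2=41 S3=41 S4=30 blocked=[]
Op 4: conn=33 S1=23 S2=41 S3=41 S4=41 blocked=[]
Op 5: conn=61 S1=23 S2=41 S3=41 S4=41 blocked=[]
Op 6: conn=43 S1=5 S2=41 S3=41 S4=41 blocked=[]
Op 7: conn=43 S1=5 S2=58 S3=41 S4=41 blocked=[]
Op 8: conn=38 S1=0 S2=58 S3=41 S4=41 blocked=[1]
Op 9: conn=33 S1=-5 S2=58 S3=41 S4=41 blocked=[1]
Op 10: conn=57 S1=-5 S2=58 S3=41 S4=41 blocked=[1]
Op 11: conn=48 S1=-14 S2=58 S3=41 S4=41 blocked=[1]
Op 12: conn=48 S1=-14 S2=67 S3=41 S4=41 blocked=[1]
Op 13: conn=48 S1=-14 S2=67 S3=41 S4=54 blocked=[1]

Answer: S1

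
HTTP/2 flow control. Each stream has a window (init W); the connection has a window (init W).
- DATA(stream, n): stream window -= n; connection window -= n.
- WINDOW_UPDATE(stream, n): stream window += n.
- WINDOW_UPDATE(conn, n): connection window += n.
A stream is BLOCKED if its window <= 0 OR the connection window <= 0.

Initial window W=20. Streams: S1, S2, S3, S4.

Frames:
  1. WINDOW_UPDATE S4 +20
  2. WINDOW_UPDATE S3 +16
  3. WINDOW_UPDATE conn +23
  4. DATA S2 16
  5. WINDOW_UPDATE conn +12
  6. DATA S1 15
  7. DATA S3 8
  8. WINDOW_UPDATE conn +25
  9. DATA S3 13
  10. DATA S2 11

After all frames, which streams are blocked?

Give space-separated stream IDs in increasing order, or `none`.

Answer: S2

Derivation:
Op 1: conn=20 S1=20 S2=20 S3=20 S4=40 blocked=[]
Op 2: conn=20 S1=20 S2=20 S3=36 S4=40 blocked=[]
Op 3: conn=43 S1=20 S2=20 S3=36 S4=40 blocked=[]
Op 4: conn=27 S1=20 S2=4 S3=36 S4=40 blocked=[]
Op 5: conn=39 S1=20 S2=4 S3=36 S4=40 blocked=[]
Op 6: conn=24 S1=5 S2=4 S3=36 S4=40 blocked=[]
Op 7: conn=16 S1=5 S2=4 S3=28 S4=40 blocked=[]
Op 8: conn=41 S1=5 S2=4 S3=28 S4=40 blocked=[]
Op 9: conn=28 S1=5 S2=4 S3=15 S4=40 blocked=[]
Op 10: conn=17 S1=5 S2=-7 S3=15 S4=40 blocked=[2]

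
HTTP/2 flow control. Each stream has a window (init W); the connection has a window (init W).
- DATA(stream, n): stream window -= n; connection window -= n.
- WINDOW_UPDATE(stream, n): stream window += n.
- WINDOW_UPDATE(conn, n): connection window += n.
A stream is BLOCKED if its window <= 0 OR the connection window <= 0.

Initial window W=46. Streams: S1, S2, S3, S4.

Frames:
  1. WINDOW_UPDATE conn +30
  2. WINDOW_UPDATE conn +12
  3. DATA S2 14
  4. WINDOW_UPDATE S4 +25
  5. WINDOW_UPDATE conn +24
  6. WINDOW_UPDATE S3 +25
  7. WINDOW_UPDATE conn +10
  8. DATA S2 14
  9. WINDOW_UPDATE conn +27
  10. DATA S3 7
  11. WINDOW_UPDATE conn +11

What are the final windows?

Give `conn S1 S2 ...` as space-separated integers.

Answer: 125 46 18 64 71

Derivation:
Op 1: conn=76 S1=46 S2=46 S3=46 S4=46 blocked=[]
Op 2: conn=88 S1=46 S2=46 S3=46 S4=46 blocked=[]
Op 3: conn=74 S1=46 S2=32 S3=46 S4=46 blocked=[]
Op 4: conn=74 S1=46 S2=32 S3=46 S4=71 blocked=[]
Op 5: conn=98 S1=46 S2=32 S3=46 S4=71 blocked=[]
Op 6: conn=98 S1=46 S2=32 S3=71 S4=71 blocked=[]
Op 7: conn=108 S1=46 S2=32 S3=71 S4=71 blocked=[]
Op 8: conn=94 S1=46 S2=18 S3=71 S4=71 blocked=[]
Op 9: conn=121 S1=46 S2=18 S3=71 S4=71 blocked=[]
Op 10: conn=114 S1=46 S2=18 S3=64 S4=71 blocked=[]
Op 11: conn=125 S1=46 S2=18 S3=64 S4=71 blocked=[]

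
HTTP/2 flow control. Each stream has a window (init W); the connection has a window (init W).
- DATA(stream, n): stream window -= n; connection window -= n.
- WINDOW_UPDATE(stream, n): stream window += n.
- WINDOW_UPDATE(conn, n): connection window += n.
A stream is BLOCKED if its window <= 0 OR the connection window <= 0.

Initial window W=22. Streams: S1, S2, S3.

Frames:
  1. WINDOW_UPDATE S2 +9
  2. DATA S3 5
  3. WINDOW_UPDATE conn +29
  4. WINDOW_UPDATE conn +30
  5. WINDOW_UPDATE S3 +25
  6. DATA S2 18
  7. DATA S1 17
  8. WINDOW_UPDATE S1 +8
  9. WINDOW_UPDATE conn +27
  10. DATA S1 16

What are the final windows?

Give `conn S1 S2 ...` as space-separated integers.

Answer: 52 -3 13 42

Derivation:
Op 1: conn=22 S1=22 S2=31 S3=22 blocked=[]
Op 2: conn=17 S1=22 S2=31 S3=17 blocked=[]
Op 3: conn=46 S1=22 S2=31 S3=17 blocked=[]
Op 4: conn=76 S1=22 S2=31 S3=17 blocked=[]
Op 5: conn=76 S1=22 S2=31 S3=42 blocked=[]
Op 6: conn=58 S1=22 S2=13 S3=42 blocked=[]
Op 7: conn=41 S1=5 S2=13 S3=42 blocked=[]
Op 8: conn=41 S1=13 S2=13 S3=42 blocked=[]
Op 9: conn=68 S1=13 S2=13 S3=42 blocked=[]
Op 10: conn=52 S1=-3 S2=13 S3=42 blocked=[1]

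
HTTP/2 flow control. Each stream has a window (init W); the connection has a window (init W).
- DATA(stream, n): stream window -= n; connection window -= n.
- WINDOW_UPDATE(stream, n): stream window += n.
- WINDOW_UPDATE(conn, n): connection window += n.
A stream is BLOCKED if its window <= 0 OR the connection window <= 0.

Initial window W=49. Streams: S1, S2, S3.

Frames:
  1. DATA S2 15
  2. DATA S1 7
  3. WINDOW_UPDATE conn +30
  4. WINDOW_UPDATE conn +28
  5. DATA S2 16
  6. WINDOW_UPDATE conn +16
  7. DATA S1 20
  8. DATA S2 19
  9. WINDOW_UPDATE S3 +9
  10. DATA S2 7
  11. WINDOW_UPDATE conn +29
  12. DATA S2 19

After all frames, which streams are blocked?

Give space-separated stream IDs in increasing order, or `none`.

Op 1: conn=34 S1=49 S2=34 S3=49 blocked=[]
Op 2: conn=27 S1=42 S2=34 S3=49 blocked=[]
Op 3: conn=57 S1=42 S2=34 S3=49 blocked=[]
Op 4: conn=85 S1=42 S2=34 S3=49 blocked=[]
Op 5: conn=69 S1=42 S2=18 S3=49 blocked=[]
Op 6: conn=85 S1=42 S2=18 S3=49 blocked=[]
Op 7: conn=65 S1=22 S2=18 S3=49 blocked=[]
Op 8: conn=46 S1=22 S2=-1 S3=49 blocked=[2]
Op 9: conn=46 S1=22 S2=-1 S3=58 blocked=[2]
Op 10: conn=39 S1=22 S2=-8 S3=58 blocked=[2]
Op 11: conn=68 S1=22 S2=-8 S3=58 blocked=[2]
Op 12: conn=49 S1=22 S2=-27 S3=58 blocked=[2]

Answer: S2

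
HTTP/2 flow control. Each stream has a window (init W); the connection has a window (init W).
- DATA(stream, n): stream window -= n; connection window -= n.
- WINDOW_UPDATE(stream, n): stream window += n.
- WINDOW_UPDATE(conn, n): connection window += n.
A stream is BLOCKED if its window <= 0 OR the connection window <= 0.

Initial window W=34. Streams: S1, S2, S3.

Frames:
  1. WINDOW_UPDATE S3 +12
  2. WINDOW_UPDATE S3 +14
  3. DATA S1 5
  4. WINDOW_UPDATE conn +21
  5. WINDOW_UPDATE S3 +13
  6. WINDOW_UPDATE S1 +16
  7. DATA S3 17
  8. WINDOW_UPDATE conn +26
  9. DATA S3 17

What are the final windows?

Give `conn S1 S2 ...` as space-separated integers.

Answer: 42 45 34 39

Derivation:
Op 1: conn=34 S1=34 S2=34 S3=46 blocked=[]
Op 2: conn=34 S1=34 S2=34 S3=60 blocked=[]
Op 3: conn=29 S1=29 S2=34 S3=60 blocked=[]
Op 4: conn=50 S1=29 S2=34 S3=60 blocked=[]
Op 5: conn=50 S1=29 S2=34 S3=73 blocked=[]
Op 6: conn=50 S1=45 S2=34 S3=73 blocked=[]
Op 7: conn=33 S1=45 S2=34 S3=56 blocked=[]
Op 8: conn=59 S1=45 S2=34 S3=56 blocked=[]
Op 9: conn=42 S1=45 S2=34 S3=39 blocked=[]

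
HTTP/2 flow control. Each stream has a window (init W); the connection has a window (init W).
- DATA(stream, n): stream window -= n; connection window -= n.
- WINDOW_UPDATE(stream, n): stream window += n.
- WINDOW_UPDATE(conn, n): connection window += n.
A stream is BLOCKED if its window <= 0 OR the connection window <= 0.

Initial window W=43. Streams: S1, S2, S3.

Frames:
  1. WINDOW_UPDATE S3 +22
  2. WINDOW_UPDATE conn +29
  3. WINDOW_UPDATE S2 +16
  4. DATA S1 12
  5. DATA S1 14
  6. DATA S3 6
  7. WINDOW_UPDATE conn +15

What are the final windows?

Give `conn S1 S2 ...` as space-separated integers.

Op 1: conn=43 S1=43 S2=43 S3=65 blocked=[]
Op 2: conn=72 S1=43 S2=43 S3=65 blocked=[]
Op 3: conn=72 S1=43 S2=59 S3=65 blocked=[]
Op 4: conn=60 S1=31 S2=59 S3=65 blocked=[]
Op 5: conn=46 S1=17 S2=59 S3=65 blocked=[]
Op 6: conn=40 S1=17 S2=59 S3=59 blocked=[]
Op 7: conn=55 S1=17 S2=59 S3=59 blocked=[]

Answer: 55 17 59 59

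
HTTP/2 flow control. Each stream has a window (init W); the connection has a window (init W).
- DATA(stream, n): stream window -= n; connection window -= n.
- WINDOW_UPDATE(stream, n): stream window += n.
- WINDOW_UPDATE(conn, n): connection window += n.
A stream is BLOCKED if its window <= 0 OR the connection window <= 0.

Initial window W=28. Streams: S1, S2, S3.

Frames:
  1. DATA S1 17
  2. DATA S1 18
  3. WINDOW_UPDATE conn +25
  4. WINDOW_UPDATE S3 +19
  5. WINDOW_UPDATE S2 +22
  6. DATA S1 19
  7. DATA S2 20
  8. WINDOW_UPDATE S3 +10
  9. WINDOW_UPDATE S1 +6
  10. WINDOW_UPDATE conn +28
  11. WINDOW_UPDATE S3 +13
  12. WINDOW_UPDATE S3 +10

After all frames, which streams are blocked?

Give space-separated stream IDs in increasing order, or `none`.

Op 1: conn=11 S1=11 S2=28 S3=28 blocked=[]
Op 2: conn=-7 S1=-7 S2=28 S3=28 blocked=[1, 2, 3]
Op 3: conn=18 S1=-7 S2=28 S3=28 blocked=[1]
Op 4: conn=18 S1=-7 S2=28 S3=47 blocked=[1]
Op 5: conn=18 S1=-7 S2=50 S3=47 blocked=[1]
Op 6: conn=-1 S1=-26 S2=50 S3=47 blocked=[1, 2, 3]
Op 7: conn=-21 S1=-26 S2=30 S3=47 blocked=[1, 2, 3]
Op 8: conn=-21 S1=-26 S2=30 S3=57 blocked=[1, 2, 3]
Op 9: conn=-21 S1=-20 S2=30 S3=57 blocked=[1, 2, 3]
Op 10: conn=7 S1=-20 S2=30 S3=57 blocked=[1]
Op 11: conn=7 S1=-20 S2=30 S3=70 blocked=[1]
Op 12: conn=7 S1=-20 S2=30 S3=80 blocked=[1]

Answer: S1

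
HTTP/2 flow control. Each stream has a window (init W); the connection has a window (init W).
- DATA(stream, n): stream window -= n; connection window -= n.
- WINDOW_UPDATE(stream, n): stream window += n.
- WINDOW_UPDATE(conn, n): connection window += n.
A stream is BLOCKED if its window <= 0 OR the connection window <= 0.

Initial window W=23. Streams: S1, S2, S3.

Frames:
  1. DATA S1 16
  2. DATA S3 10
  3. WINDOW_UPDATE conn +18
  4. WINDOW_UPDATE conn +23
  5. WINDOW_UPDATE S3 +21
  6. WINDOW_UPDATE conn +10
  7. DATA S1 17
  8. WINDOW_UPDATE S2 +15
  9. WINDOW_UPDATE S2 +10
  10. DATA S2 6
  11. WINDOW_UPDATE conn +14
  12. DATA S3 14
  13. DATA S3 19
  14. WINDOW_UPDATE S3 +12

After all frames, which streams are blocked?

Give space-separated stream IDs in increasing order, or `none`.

Op 1: conn=7 S1=7 S2=23 S3=23 blocked=[]
Op 2: conn=-3 S1=7 S2=23 S3=13 blocked=[1, 2, 3]
Op 3: conn=15 S1=7 S2=23 S3=13 blocked=[]
Op 4: conn=38 S1=7 S2=23 S3=13 blocked=[]
Op 5: conn=38 S1=7 S2=23 S3=34 blocked=[]
Op 6: conn=48 S1=7 S2=23 S3=34 blocked=[]
Op 7: conn=31 S1=-10 S2=23 S3=34 blocked=[1]
Op 8: conn=31 S1=-10 S2=38 S3=34 blocked=[1]
Op 9: conn=31 S1=-10 S2=48 S3=34 blocked=[1]
Op 10: conn=25 S1=-10 S2=42 S3=34 blocked=[1]
Op 11: conn=39 S1=-10 S2=42 S3=34 blocked=[1]
Op 12: conn=25 S1=-10 S2=42 S3=20 blocked=[1]
Op 13: conn=6 S1=-10 S2=42 S3=1 blocked=[1]
Op 14: conn=6 S1=-10 S2=42 S3=13 blocked=[1]

Answer: S1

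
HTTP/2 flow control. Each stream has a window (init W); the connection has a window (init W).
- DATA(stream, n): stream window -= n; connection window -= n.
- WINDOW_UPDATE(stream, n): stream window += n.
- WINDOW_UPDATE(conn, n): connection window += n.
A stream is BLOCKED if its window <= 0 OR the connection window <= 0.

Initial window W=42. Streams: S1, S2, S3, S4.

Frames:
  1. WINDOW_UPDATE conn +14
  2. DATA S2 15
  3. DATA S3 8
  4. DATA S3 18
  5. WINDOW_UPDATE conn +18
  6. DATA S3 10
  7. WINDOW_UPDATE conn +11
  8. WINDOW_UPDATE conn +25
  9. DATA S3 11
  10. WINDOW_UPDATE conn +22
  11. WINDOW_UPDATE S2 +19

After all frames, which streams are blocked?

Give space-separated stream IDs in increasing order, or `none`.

Op 1: conn=56 S1=42 S2=42 S3=42 S4=42 blocked=[]
Op 2: conn=41 S1=42 S2=27 S3=42 S4=42 blocked=[]
Op 3: conn=33 S1=42 S2=27 S3=34 S4=42 blocked=[]
Op 4: conn=15 S1=42 S2=27 S3=16 S4=42 blocked=[]
Op 5: conn=33 S1=42 S2=27 S3=16 S4=42 blocked=[]
Op 6: conn=23 S1=42 S2=27 S3=6 S4=42 blocked=[]
Op 7: conn=34 S1=42 S2=27 S3=6 S4=42 blocked=[]
Op 8: conn=59 S1=42 S2=27 S3=6 S4=42 blocked=[]
Op 9: conn=48 S1=42 S2=27 S3=-5 S4=42 blocked=[3]
Op 10: conn=70 S1=42 S2=27 S3=-5 S4=42 blocked=[3]
Op 11: conn=70 S1=42 S2=46 S3=-5 S4=42 blocked=[3]

Answer: S3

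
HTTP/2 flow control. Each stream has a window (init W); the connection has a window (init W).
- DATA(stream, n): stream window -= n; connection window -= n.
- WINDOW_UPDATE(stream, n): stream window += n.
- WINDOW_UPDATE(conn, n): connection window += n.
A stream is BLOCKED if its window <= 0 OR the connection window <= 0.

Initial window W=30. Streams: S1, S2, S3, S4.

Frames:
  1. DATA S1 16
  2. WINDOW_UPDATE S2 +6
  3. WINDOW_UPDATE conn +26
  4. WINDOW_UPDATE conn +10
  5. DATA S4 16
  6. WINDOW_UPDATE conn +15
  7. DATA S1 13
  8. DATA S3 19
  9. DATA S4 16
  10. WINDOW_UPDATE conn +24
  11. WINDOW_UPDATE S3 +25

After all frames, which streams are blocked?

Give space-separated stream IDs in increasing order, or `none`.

Op 1: conn=14 S1=14 S2=30 S3=30 S4=30 blocked=[]
Op 2: conn=14 S1=14 S2=36 S3=30 S4=30 blocked=[]
Op 3: conn=40 S1=14 S2=36 S3=30 S4=30 blocked=[]
Op 4: conn=50 S1=14 S2=36 S3=30 S4=30 blocked=[]
Op 5: conn=34 S1=14 S2=36 S3=30 S4=14 blocked=[]
Op 6: conn=49 S1=14 S2=36 S3=30 S4=14 blocked=[]
Op 7: conn=36 S1=1 S2=36 S3=30 S4=14 blocked=[]
Op 8: conn=17 S1=1 S2=36 S3=11 S4=14 blocked=[]
Op 9: conn=1 S1=1 S2=36 S3=11 S4=-2 blocked=[4]
Op 10: conn=25 S1=1 S2=36 S3=11 S4=-2 blocked=[4]
Op 11: conn=25 S1=1 S2=36 S3=36 S4=-2 blocked=[4]

Answer: S4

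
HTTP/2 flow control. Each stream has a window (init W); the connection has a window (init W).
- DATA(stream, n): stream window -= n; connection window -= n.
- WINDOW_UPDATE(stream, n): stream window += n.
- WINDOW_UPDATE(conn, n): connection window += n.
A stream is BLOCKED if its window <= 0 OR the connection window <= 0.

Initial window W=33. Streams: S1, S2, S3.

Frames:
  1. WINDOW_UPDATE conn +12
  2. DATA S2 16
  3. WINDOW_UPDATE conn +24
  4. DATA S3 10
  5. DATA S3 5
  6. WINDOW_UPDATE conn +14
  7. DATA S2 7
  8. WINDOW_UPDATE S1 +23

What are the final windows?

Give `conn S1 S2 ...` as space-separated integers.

Op 1: conn=45 S1=33 S2=33 S3=33 blocked=[]
Op 2: conn=29 S1=33 S2=17 S3=33 blocked=[]
Op 3: conn=53 S1=33 S2=17 S3=33 blocked=[]
Op 4: conn=43 S1=33 S2=17 S3=23 blocked=[]
Op 5: conn=38 S1=33 S2=17 S3=18 blocked=[]
Op 6: conn=52 S1=33 S2=17 S3=18 blocked=[]
Op 7: conn=45 S1=33 S2=10 S3=18 blocked=[]
Op 8: conn=45 S1=56 S2=10 S3=18 blocked=[]

Answer: 45 56 10 18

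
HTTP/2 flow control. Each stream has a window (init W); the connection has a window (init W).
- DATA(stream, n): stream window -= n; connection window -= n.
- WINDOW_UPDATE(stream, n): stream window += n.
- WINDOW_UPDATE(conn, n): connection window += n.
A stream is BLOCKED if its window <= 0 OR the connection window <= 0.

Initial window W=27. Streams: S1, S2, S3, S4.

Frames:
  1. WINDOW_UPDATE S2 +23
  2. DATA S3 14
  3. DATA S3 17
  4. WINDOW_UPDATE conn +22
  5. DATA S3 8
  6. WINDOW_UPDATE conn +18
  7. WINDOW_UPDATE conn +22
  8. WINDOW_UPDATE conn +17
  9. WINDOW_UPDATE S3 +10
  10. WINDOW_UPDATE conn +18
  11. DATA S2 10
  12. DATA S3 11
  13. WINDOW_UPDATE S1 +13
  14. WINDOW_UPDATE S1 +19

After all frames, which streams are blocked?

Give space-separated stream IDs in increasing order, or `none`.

Answer: S3

Derivation:
Op 1: conn=27 S1=27 S2=50 S3=27 S4=27 blocked=[]
Op 2: conn=13 S1=27 S2=50 S3=13 S4=27 blocked=[]
Op 3: conn=-4 S1=27 S2=50 S3=-4 S4=27 blocked=[1, 2, 3, 4]
Op 4: conn=18 S1=27 S2=50 S3=-4 S4=27 blocked=[3]
Op 5: conn=10 S1=27 S2=50 S3=-12 S4=27 blocked=[3]
Op 6: conn=28 S1=27 S2=50 S3=-12 S4=27 blocked=[3]
Op 7: conn=50 S1=27 S2=50 S3=-12 S4=27 blocked=[3]
Op 8: conn=67 S1=27 S2=50 S3=-12 S4=27 blocked=[3]
Op 9: conn=67 S1=27 S2=50 S3=-2 S4=27 blocked=[3]
Op 10: conn=85 S1=27 S2=50 S3=-2 S4=27 blocked=[3]
Op 11: conn=75 S1=27 S2=40 S3=-2 S4=27 blocked=[3]
Op 12: conn=64 S1=27 S2=40 S3=-13 S4=27 blocked=[3]
Op 13: conn=64 S1=40 S2=40 S3=-13 S4=27 blocked=[3]
Op 14: conn=64 S1=59 S2=40 S3=-13 S4=27 blocked=[3]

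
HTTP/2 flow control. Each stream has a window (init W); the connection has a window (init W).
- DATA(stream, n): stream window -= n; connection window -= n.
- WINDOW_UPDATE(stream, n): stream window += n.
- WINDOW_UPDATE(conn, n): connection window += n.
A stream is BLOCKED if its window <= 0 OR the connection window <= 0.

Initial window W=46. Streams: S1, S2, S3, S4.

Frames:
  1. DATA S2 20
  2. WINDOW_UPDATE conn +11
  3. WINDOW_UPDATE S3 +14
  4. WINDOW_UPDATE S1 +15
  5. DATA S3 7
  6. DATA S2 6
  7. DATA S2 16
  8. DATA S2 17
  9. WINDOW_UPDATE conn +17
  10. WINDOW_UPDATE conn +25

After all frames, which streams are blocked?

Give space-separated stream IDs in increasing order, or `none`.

Answer: S2

Derivation:
Op 1: conn=26 S1=46 S2=26 S3=46 S4=46 blocked=[]
Op 2: conn=37 S1=46 S2=26 S3=46 S4=46 blocked=[]
Op 3: conn=37 S1=46 S2=26 S3=60 S4=46 blocked=[]
Op 4: conn=37 S1=61 S2=26 S3=60 S4=46 blocked=[]
Op 5: conn=30 S1=61 S2=26 S3=53 S4=46 blocked=[]
Op 6: conn=24 S1=61 S2=20 S3=53 S4=46 blocked=[]
Op 7: conn=8 S1=61 S2=4 S3=53 S4=46 blocked=[]
Op 8: conn=-9 S1=61 S2=-13 S3=53 S4=46 blocked=[1, 2, 3, 4]
Op 9: conn=8 S1=61 S2=-13 S3=53 S4=46 blocked=[2]
Op 10: conn=33 S1=61 S2=-13 S3=53 S4=46 blocked=[2]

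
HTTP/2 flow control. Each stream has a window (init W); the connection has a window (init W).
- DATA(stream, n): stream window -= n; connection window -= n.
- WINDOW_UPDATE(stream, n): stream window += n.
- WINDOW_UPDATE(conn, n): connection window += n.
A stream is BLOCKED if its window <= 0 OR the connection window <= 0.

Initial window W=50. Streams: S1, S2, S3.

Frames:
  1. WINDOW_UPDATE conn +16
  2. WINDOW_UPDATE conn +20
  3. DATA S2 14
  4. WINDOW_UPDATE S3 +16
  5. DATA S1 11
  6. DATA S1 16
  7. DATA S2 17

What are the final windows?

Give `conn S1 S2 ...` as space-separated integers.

Op 1: conn=66 S1=50 S2=50 S3=50 blocked=[]
Op 2: conn=86 S1=50 S2=50 S3=50 blocked=[]
Op 3: conn=72 S1=50 S2=36 S3=50 blocked=[]
Op 4: conn=72 S1=50 S2=36 S3=66 blocked=[]
Op 5: conn=61 S1=39 S2=36 S3=66 blocked=[]
Op 6: conn=45 S1=23 S2=36 S3=66 blocked=[]
Op 7: conn=28 S1=23 S2=19 S3=66 blocked=[]

Answer: 28 23 19 66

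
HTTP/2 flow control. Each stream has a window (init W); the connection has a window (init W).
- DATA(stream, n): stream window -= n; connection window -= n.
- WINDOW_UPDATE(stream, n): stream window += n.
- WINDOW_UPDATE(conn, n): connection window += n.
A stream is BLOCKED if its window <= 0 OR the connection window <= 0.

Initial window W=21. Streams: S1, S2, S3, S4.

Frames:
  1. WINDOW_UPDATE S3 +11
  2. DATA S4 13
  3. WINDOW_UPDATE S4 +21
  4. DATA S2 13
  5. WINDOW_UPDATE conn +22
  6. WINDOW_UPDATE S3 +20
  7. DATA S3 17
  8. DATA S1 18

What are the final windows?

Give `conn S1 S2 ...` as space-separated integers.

Answer: -18 3 8 35 29

Derivation:
Op 1: conn=21 S1=21 S2=21 S3=32 S4=21 blocked=[]
Op 2: conn=8 S1=21 S2=21 S3=32 S4=8 blocked=[]
Op 3: conn=8 S1=21 S2=21 S3=32 S4=29 blocked=[]
Op 4: conn=-5 S1=21 S2=8 S3=32 S4=29 blocked=[1, 2, 3, 4]
Op 5: conn=17 S1=21 S2=8 S3=32 S4=29 blocked=[]
Op 6: conn=17 S1=21 S2=8 S3=52 S4=29 blocked=[]
Op 7: conn=0 S1=21 S2=8 S3=35 S4=29 blocked=[1, 2, 3, 4]
Op 8: conn=-18 S1=3 S2=8 S3=35 S4=29 blocked=[1, 2, 3, 4]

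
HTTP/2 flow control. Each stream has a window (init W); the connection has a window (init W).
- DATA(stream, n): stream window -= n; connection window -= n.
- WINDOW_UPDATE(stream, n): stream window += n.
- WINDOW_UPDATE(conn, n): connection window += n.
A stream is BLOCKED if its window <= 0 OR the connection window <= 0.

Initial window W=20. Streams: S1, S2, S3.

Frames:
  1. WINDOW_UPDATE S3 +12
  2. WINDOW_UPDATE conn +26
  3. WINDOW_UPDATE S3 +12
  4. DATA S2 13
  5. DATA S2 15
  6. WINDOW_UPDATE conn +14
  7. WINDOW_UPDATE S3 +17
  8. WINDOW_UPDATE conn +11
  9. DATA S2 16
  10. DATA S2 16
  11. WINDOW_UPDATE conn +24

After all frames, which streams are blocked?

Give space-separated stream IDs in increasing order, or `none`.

Op 1: conn=20 S1=20 S2=20 S3=32 blocked=[]
Op 2: conn=46 S1=20 S2=20 S3=32 blocked=[]
Op 3: conn=46 S1=20 S2=20 S3=44 blocked=[]
Op 4: conn=33 S1=20 S2=7 S3=44 blocked=[]
Op 5: conn=18 S1=20 S2=-8 S3=44 blocked=[2]
Op 6: conn=32 S1=20 S2=-8 S3=44 blocked=[2]
Op 7: conn=32 S1=20 S2=-8 S3=61 blocked=[2]
Op 8: conn=43 S1=20 S2=-8 S3=61 blocked=[2]
Op 9: conn=27 S1=20 S2=-24 S3=61 blocked=[2]
Op 10: conn=11 S1=20 S2=-40 S3=61 blocked=[2]
Op 11: conn=35 S1=20 S2=-40 S3=61 blocked=[2]

Answer: S2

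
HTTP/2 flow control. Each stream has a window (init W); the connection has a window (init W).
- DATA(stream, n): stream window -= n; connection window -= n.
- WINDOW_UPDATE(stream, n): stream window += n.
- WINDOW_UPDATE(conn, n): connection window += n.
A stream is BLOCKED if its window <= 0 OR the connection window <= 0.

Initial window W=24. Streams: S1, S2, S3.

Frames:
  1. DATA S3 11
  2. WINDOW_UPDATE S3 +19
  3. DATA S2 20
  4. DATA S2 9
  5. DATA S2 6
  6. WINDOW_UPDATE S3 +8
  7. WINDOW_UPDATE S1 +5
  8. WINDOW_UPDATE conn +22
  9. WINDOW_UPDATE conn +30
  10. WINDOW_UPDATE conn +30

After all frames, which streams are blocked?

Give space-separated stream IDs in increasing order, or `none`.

Answer: S2

Derivation:
Op 1: conn=13 S1=24 S2=24 S3=13 blocked=[]
Op 2: conn=13 S1=24 S2=24 S3=32 blocked=[]
Op 3: conn=-7 S1=24 S2=4 S3=32 blocked=[1, 2, 3]
Op 4: conn=-16 S1=24 S2=-5 S3=32 blocked=[1, 2, 3]
Op 5: conn=-22 S1=24 S2=-11 S3=32 blocked=[1, 2, 3]
Op 6: conn=-22 S1=24 S2=-11 S3=40 blocked=[1, 2, 3]
Op 7: conn=-22 S1=29 S2=-11 S3=40 blocked=[1, 2, 3]
Op 8: conn=0 S1=29 S2=-11 S3=40 blocked=[1, 2, 3]
Op 9: conn=30 S1=29 S2=-11 S3=40 blocked=[2]
Op 10: conn=60 S1=29 S2=-11 S3=40 blocked=[2]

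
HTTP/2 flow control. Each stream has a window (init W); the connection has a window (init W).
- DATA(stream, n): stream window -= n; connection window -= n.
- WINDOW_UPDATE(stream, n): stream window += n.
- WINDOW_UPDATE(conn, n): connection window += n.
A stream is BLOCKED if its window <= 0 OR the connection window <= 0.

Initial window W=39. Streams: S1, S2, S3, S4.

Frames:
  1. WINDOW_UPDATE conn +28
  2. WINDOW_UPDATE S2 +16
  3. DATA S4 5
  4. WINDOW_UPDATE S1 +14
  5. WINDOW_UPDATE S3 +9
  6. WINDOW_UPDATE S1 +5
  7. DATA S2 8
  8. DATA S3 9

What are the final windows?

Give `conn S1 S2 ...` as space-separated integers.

Answer: 45 58 47 39 34

Derivation:
Op 1: conn=67 S1=39 S2=39 S3=39 S4=39 blocked=[]
Op 2: conn=67 S1=39 S2=55 S3=39 S4=39 blocked=[]
Op 3: conn=62 S1=39 S2=55 S3=39 S4=34 blocked=[]
Op 4: conn=62 S1=53 S2=55 S3=39 S4=34 blocked=[]
Op 5: conn=62 S1=53 S2=55 S3=48 S4=34 blocked=[]
Op 6: conn=62 S1=58 S2=55 S3=48 S4=34 blocked=[]
Op 7: conn=54 S1=58 S2=47 S3=48 S4=34 blocked=[]
Op 8: conn=45 S1=58 S2=47 S3=39 S4=34 blocked=[]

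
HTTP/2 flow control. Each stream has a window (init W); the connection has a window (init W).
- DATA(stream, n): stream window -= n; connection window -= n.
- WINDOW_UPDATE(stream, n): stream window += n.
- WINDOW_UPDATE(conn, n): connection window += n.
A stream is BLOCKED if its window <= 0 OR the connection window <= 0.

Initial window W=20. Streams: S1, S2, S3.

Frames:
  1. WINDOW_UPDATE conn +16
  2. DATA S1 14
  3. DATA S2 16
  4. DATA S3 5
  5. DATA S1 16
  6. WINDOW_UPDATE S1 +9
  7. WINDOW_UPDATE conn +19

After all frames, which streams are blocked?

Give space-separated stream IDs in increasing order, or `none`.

Answer: S1

Derivation:
Op 1: conn=36 S1=20 S2=20 S3=20 blocked=[]
Op 2: conn=22 S1=6 S2=20 S3=20 blocked=[]
Op 3: conn=6 S1=6 S2=4 S3=20 blocked=[]
Op 4: conn=1 S1=6 S2=4 S3=15 blocked=[]
Op 5: conn=-15 S1=-10 S2=4 S3=15 blocked=[1, 2, 3]
Op 6: conn=-15 S1=-1 S2=4 S3=15 blocked=[1, 2, 3]
Op 7: conn=4 S1=-1 S2=4 S3=15 blocked=[1]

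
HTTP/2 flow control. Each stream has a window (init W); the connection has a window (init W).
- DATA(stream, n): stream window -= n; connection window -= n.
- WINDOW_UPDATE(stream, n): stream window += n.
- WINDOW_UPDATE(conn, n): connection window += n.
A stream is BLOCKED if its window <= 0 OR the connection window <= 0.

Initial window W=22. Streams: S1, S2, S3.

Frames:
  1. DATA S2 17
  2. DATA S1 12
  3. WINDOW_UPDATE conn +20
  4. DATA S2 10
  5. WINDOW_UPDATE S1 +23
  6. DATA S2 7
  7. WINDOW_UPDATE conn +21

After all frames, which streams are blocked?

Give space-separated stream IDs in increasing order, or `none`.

Answer: S2

Derivation:
Op 1: conn=5 S1=22 S2=5 S3=22 blocked=[]
Op 2: conn=-7 S1=10 S2=5 S3=22 blocked=[1, 2, 3]
Op 3: conn=13 S1=10 S2=5 S3=22 blocked=[]
Op 4: conn=3 S1=10 S2=-5 S3=22 blocked=[2]
Op 5: conn=3 S1=33 S2=-5 S3=22 blocked=[2]
Op 6: conn=-4 S1=33 S2=-12 S3=22 blocked=[1, 2, 3]
Op 7: conn=17 S1=33 S2=-12 S3=22 blocked=[2]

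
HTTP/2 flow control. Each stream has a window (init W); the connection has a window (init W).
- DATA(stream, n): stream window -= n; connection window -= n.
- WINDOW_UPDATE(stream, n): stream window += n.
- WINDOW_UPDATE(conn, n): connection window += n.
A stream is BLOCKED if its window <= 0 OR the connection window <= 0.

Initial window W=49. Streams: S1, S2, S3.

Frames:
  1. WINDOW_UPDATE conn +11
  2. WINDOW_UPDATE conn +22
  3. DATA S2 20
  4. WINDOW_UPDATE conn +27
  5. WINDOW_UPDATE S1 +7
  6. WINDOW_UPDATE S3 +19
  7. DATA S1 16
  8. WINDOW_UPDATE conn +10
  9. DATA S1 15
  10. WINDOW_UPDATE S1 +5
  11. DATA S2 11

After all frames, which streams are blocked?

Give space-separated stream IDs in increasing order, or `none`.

Op 1: conn=60 S1=49 S2=49 S3=49 blocked=[]
Op 2: conn=82 S1=49 S2=49 S3=49 blocked=[]
Op 3: conn=62 S1=49 S2=29 S3=49 blocked=[]
Op 4: conn=89 S1=49 S2=29 S3=49 blocked=[]
Op 5: conn=89 S1=56 S2=29 S3=49 blocked=[]
Op 6: conn=89 S1=56 S2=29 S3=68 blocked=[]
Op 7: conn=73 S1=40 S2=29 S3=68 blocked=[]
Op 8: conn=83 S1=40 S2=29 S3=68 blocked=[]
Op 9: conn=68 S1=25 S2=29 S3=68 blocked=[]
Op 10: conn=68 S1=30 S2=29 S3=68 blocked=[]
Op 11: conn=57 S1=30 S2=18 S3=68 blocked=[]

Answer: none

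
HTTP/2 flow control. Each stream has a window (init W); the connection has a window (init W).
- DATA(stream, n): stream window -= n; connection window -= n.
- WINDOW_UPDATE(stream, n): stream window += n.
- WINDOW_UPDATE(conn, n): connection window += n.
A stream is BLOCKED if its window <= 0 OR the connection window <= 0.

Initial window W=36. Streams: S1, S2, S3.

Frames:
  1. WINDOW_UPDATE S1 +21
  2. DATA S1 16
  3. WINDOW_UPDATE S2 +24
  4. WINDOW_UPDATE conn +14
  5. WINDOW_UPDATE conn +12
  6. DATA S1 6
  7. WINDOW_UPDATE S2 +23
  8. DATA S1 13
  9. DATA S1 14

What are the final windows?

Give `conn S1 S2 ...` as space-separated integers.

Op 1: conn=36 S1=57 S2=36 S3=36 blocked=[]
Op 2: conn=20 S1=41 S2=36 S3=36 blocked=[]
Op 3: conn=20 S1=41 S2=60 S3=36 blocked=[]
Op 4: conn=34 S1=41 S2=60 S3=36 blocked=[]
Op 5: conn=46 S1=41 S2=60 S3=36 blocked=[]
Op 6: conn=40 S1=35 S2=60 S3=36 blocked=[]
Op 7: conn=40 S1=35 S2=83 S3=36 blocked=[]
Op 8: conn=27 S1=22 S2=83 S3=36 blocked=[]
Op 9: conn=13 S1=8 S2=83 S3=36 blocked=[]

Answer: 13 8 83 36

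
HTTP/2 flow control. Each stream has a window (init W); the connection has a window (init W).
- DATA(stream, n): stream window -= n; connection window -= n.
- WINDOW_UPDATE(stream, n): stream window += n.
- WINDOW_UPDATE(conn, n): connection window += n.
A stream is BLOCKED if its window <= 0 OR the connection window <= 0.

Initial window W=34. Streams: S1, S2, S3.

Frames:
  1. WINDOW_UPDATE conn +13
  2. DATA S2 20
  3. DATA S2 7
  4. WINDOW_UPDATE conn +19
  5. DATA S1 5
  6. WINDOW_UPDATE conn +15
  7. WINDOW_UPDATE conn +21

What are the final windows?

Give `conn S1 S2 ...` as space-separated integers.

Op 1: conn=47 S1=34 S2=34 S3=34 blocked=[]
Op 2: conn=27 S1=34 S2=14 S3=34 blocked=[]
Op 3: conn=20 S1=34 S2=7 S3=34 blocked=[]
Op 4: conn=39 S1=34 S2=7 S3=34 blocked=[]
Op 5: conn=34 S1=29 S2=7 S3=34 blocked=[]
Op 6: conn=49 S1=29 S2=7 S3=34 blocked=[]
Op 7: conn=70 S1=29 S2=7 S3=34 blocked=[]

Answer: 70 29 7 34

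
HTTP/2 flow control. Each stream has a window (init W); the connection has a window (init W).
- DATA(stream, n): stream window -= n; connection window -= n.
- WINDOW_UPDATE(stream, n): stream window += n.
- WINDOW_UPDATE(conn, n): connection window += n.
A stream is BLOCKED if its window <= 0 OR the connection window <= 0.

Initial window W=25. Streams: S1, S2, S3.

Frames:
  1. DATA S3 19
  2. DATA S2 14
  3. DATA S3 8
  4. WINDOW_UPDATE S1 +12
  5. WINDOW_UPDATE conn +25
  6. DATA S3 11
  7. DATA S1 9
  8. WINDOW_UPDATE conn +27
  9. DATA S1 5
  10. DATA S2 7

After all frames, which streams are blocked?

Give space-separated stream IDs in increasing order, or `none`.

Op 1: conn=6 S1=25 S2=25 S3=6 blocked=[]
Op 2: conn=-8 S1=25 S2=11 S3=6 blocked=[1, 2, 3]
Op 3: conn=-16 S1=25 S2=11 S3=-2 blocked=[1, 2, 3]
Op 4: conn=-16 S1=37 S2=11 S3=-2 blocked=[1, 2, 3]
Op 5: conn=9 S1=37 S2=11 S3=-2 blocked=[3]
Op 6: conn=-2 S1=37 S2=11 S3=-13 blocked=[1, 2, 3]
Op 7: conn=-11 S1=28 S2=11 S3=-13 blocked=[1, 2, 3]
Op 8: conn=16 S1=28 S2=11 S3=-13 blocked=[3]
Op 9: conn=11 S1=23 S2=11 S3=-13 blocked=[3]
Op 10: conn=4 S1=23 S2=4 S3=-13 blocked=[3]

Answer: S3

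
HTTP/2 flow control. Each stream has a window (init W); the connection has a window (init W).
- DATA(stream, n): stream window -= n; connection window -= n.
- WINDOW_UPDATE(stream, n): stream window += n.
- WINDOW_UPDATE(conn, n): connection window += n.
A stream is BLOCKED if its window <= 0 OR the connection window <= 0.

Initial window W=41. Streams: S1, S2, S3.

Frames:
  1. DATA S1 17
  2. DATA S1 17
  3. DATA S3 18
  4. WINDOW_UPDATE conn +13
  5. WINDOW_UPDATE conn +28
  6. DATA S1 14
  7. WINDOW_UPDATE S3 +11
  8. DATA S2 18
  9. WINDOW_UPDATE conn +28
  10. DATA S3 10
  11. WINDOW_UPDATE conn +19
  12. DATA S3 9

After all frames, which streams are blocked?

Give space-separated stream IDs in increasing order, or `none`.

Op 1: conn=24 S1=24 S2=41 S3=41 blocked=[]
Op 2: conn=7 S1=7 S2=41 S3=41 blocked=[]
Op 3: conn=-11 S1=7 S2=41 S3=23 blocked=[1, 2, 3]
Op 4: conn=2 S1=7 S2=41 S3=23 blocked=[]
Op 5: conn=30 S1=7 S2=41 S3=23 blocked=[]
Op 6: conn=16 S1=-7 S2=41 S3=23 blocked=[1]
Op 7: conn=16 S1=-7 S2=41 S3=34 blocked=[1]
Op 8: conn=-2 S1=-7 S2=23 S3=34 blocked=[1, 2, 3]
Op 9: conn=26 S1=-7 S2=23 S3=34 blocked=[1]
Op 10: conn=16 S1=-7 S2=23 S3=24 blocked=[1]
Op 11: conn=35 S1=-7 S2=23 S3=24 blocked=[1]
Op 12: conn=26 S1=-7 S2=23 S3=15 blocked=[1]

Answer: S1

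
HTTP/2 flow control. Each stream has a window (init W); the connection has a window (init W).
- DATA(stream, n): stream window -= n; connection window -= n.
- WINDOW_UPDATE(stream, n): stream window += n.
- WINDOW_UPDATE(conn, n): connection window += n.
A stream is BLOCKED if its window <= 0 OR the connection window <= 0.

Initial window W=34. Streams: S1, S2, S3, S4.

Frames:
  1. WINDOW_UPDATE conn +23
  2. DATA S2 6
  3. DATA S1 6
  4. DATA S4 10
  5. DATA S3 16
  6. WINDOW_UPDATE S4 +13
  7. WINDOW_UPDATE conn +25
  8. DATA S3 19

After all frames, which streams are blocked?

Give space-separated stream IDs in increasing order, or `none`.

Op 1: conn=57 S1=34 S2=34 S3=34 S4=34 blocked=[]
Op 2: conn=51 S1=34 S2=28 S3=34 S4=34 blocked=[]
Op 3: conn=45 S1=28 S2=28 S3=34 S4=34 blocked=[]
Op 4: conn=35 S1=28 S2=28 S3=34 S4=24 blocked=[]
Op 5: conn=19 S1=28 S2=28 S3=18 S4=24 blocked=[]
Op 6: conn=19 S1=28 S2=28 S3=18 S4=37 blocked=[]
Op 7: conn=44 S1=28 S2=28 S3=18 S4=37 blocked=[]
Op 8: conn=25 S1=28 S2=28 S3=-1 S4=37 blocked=[3]

Answer: S3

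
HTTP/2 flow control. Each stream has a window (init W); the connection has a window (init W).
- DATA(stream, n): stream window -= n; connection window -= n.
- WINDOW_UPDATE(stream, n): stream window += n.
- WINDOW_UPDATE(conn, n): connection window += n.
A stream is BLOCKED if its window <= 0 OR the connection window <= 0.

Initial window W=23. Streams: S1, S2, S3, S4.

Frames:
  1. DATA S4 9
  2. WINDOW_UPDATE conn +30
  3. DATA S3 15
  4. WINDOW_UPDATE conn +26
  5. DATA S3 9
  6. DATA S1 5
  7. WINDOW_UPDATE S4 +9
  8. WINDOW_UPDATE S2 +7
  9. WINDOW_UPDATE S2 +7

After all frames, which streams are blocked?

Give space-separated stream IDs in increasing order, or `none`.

Op 1: conn=14 S1=23 S2=23 S3=23 S4=14 blocked=[]
Op 2: conn=44 S1=23 S2=23 S3=23 S4=14 blocked=[]
Op 3: conn=29 S1=23 S2=23 S3=8 S4=14 blocked=[]
Op 4: conn=55 S1=23 S2=23 S3=8 S4=14 blocked=[]
Op 5: conn=46 S1=23 S2=23 S3=-1 S4=14 blocked=[3]
Op 6: conn=41 S1=18 S2=23 S3=-1 S4=14 blocked=[3]
Op 7: conn=41 S1=18 S2=23 S3=-1 S4=23 blocked=[3]
Op 8: conn=41 S1=18 S2=30 S3=-1 S4=23 blocked=[3]
Op 9: conn=41 S1=18 S2=37 S3=-1 S4=23 blocked=[3]

Answer: S3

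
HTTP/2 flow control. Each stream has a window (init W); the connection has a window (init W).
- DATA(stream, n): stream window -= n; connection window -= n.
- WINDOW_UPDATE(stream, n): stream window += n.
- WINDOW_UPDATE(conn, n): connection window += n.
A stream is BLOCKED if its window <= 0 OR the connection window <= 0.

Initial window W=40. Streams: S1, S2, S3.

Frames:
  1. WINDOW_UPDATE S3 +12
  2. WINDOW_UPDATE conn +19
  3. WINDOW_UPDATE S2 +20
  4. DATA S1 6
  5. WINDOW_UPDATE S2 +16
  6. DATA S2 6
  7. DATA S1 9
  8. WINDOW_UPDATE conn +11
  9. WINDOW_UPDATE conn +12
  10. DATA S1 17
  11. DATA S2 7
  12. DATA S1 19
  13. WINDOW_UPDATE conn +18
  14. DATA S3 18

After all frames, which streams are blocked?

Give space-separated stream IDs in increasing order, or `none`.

Op 1: conn=40 S1=40 S2=40 S3=52 blocked=[]
Op 2: conn=59 S1=40 S2=40 S3=52 blocked=[]
Op 3: conn=59 S1=40 S2=60 S3=52 blocked=[]
Op 4: conn=53 S1=34 S2=60 S3=52 blocked=[]
Op 5: conn=53 S1=34 S2=76 S3=52 blocked=[]
Op 6: conn=47 S1=34 S2=70 S3=52 blocked=[]
Op 7: conn=38 S1=25 S2=70 S3=52 blocked=[]
Op 8: conn=49 S1=25 S2=70 S3=52 blocked=[]
Op 9: conn=61 S1=25 S2=70 S3=52 blocked=[]
Op 10: conn=44 S1=8 S2=70 S3=52 blocked=[]
Op 11: conn=37 S1=8 S2=63 S3=52 blocked=[]
Op 12: conn=18 S1=-11 S2=63 S3=52 blocked=[1]
Op 13: conn=36 S1=-11 S2=63 S3=52 blocked=[1]
Op 14: conn=18 S1=-11 S2=63 S3=34 blocked=[1]

Answer: S1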